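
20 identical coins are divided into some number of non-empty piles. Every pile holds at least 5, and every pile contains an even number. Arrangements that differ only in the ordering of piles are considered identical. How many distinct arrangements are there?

5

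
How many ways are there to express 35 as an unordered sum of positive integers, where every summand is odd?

585

Systematic enumeration (by largest part, then next-largest, …) yields 585.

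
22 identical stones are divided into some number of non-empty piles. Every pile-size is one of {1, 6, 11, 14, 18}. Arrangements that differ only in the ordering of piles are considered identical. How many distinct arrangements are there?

Enumerating:
18, 1, 1, 1, 1
14, 6, 1, 1
14, 1, 1, 1, 1, 1, 1, 1, 1
11, 11
11, 6, 1, 1, 1, 1, 1
11, 1, 1, 1, 1, 1, 1, 1, 1, 1, 1, 1
6, 6, 6, 1, 1, 1, 1
6, 6, 1, 1, 1, 1, 1, 1, 1, 1, 1, 1
6, 1, 1, 1, 1, 1, 1, 1, 1, 1, 1, 1, 1, 1, 1, 1, 1
1, 1, 1, 1, 1, 1, 1, 1, 1, 1, 1, 1, 1, 1, 1, 1, 1, 1, 1, 1, 1, 1
That's 10 in total.

10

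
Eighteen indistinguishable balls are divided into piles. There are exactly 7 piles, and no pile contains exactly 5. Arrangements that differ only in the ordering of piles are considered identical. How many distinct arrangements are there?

35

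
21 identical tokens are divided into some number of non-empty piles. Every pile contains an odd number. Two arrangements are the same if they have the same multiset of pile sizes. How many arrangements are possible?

76

Systematic enumeration (by largest part, then next-largest, …) yields 76.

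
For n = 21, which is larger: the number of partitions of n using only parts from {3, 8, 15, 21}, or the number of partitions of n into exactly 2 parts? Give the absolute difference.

Partitions of 21 using only parts from {3, 8, 15, 21}: 3.
Partitions of 21 into exactly 2 parts: 10.
|3 − 10| = 7.

7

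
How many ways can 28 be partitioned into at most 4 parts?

249

Direct enumeration gives 249 partitions.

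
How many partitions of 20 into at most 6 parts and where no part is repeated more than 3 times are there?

Enumerating by decreasing first part gives 257 partitions in all.

257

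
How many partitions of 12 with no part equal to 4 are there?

A partial list (first 12 by largest part):
12
11+1
10+2
10+1+1
9+3
9+2+1
9+1+1+1
8+3+1
8+2+2
8+2+1+1
8+1+1+1+1
7+5
…and 43 more, for 55 total.

55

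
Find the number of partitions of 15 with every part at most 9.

157

Enumerating by decreasing first part gives 157 partitions in all.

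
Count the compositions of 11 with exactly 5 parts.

210

Place 4 bars in the 10 internal gaps of a row of 11 dots: C(10,4) = 210.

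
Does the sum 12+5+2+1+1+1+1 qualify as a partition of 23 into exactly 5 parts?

No

The parts sum to 23, and the condition 'there are exactly 5 summands' is violated.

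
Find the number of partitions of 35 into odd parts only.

585

Systematic enumeration (by largest part, then next-largest, …) yields 585.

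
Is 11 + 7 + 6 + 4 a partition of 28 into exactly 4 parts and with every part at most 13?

The parts sum to 28, and the condition 'there are exactly 4 summands' holds; the condition 'no summand exceeds 13' holds.

Yes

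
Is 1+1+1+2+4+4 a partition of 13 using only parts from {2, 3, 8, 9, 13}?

The parts sum to 13, and the condition 'each summand belongs to {2, 3, 8, 9, 13}' is violated.

No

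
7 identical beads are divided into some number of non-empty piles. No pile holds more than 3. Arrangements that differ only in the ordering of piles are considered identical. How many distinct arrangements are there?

Listing the qualifying partitions of 7:
3+3+1
3+2+2
3+2+1+1
3+1+1+1+1
2+2+2+1
2+2+1+1+1
2+1+1+1+1+1
1+1+1+1+1+1+1

8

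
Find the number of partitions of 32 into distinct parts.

There are 390 such partitions.

390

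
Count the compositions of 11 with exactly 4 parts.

Place 3 bars in the 10 internal gaps of a row of 11 dots: C(10,3) = 120.

120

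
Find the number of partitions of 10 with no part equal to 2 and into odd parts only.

10

Enumerating:
9 + 1
7 + 3
7 + 1 + 1 + 1
5 + 5
5 + 3 + 1 + 1
5 + 1 + 1 + 1 + 1 + 1
3 + 3 + 3 + 1
3 + 3 + 1 + 1 + 1 + 1
3 + 1 + 1 + 1 + 1 + 1 + 1 + 1
1 + 1 + 1 + 1 + 1 + 1 + 1 + 1 + 1 + 1
Counting gives 10.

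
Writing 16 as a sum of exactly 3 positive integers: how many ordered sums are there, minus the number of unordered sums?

84

Compositions: C(15,2) = 105.
Unordered (partitions into 3 parts): 21.
Difference: 105 − 21 = 84.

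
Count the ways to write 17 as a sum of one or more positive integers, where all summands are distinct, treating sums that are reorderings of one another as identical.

38

There are too many to list fully; the first 12 (by largest part) are:
17
1,16
2,15
3,14
1,2,14
4,13
1,3,13
5,12
1,4,12
2,3,12
6,11
1,5,11
…and 26 more, for 38 total.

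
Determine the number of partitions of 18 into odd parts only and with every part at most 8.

There are too many to list fully; the first 12 (by largest part) are:
7,7,3,1
7,7,1,1,1,1
7,5,5,1
7,5,3,3
7,5,3,1,1,1
7,5,1,1,1,1,1,1
7,3,3,3,1,1
7,3,3,1,1,1,1,1
7,3,1,1,1,1,1,1,1,1
7,1,1,1,1,1,1,1,1,1,1,1
5,5,5,3
5,5,5,1,1,1
…and 15 more, for 27 total.

27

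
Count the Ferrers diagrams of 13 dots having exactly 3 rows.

They are:
11, 1, 1
10, 2, 1
9, 3, 1
9, 2, 2
8, 4, 1
8, 3, 2
7, 5, 1
7, 4, 2
7, 3, 3
6, 6, 1
6, 5, 2
6, 4, 3
5, 5, 3
5, 4, 4
That's 14 in total.

14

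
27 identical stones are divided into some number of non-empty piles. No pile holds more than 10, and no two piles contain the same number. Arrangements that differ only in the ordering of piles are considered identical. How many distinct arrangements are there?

40

A partial list (first 12 by largest part):
10, 9, 8
10, 9, 7, 1
10, 9, 6, 2
10, 9, 5, 3
10, 9, 5, 2, 1
10, 9, 4, 3, 1
10, 8, 7, 2
10, 8, 6, 3
10, 8, 6, 2, 1
10, 8, 5, 4
10, 8, 5, 3, 1
10, 8, 4, 3, 2
…and 28 more, for 40 total.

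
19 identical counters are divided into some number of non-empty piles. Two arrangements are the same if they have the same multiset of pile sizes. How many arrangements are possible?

490

Systematic enumeration (by largest part, then next-largest, …) yields 490.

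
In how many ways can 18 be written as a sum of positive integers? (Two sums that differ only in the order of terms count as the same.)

385

Enumerating by decreasing first part gives 385 partitions in all.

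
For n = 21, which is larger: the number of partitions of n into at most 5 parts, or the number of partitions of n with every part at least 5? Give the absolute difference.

206

Partitions of 21 into at most 5 parts: 221.
Partitions of 21 with every part at least 5: 15.
|221 − 15| = 206.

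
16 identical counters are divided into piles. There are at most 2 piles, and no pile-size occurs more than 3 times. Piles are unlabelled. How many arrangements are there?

9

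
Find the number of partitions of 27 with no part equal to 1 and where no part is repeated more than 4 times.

483

Systematic enumeration (by largest part, then next-largest, …) yields 483.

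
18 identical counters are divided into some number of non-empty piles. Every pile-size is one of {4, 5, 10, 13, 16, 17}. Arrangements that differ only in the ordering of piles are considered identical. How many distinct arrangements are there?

They are:
5+13
4+4+10
4+4+5+5
That's 3 in total.

3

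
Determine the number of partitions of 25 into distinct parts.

There are 142 such partitions.

142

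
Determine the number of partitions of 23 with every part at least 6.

The partitions of 23 that satisfy the conditions:
23
17 + 6
16 + 7
15 + 8
14 + 9
13 + 10
12 + 11
11 + 6 + 6
10 + 7 + 6
9 + 8 + 6
9 + 7 + 7
8 + 8 + 7

12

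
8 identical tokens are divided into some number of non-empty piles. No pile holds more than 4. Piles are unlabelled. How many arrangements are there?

Enumerating:
4+4
4+3+1
4+2+2
4+2+1+1
4+1+1+1+1
3+3+2
3+3+1+1
3+2+2+1
3+2+1+1+1
3+1+1+1+1+1
2+2+2+2
2+2+2+1+1
2+2+1+1+1+1
2+1+1+1+1+1+1
1+1+1+1+1+1+1+1
Counting gives 15.

15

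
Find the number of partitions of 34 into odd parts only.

There are 512 such partitions.

512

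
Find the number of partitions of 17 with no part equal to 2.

121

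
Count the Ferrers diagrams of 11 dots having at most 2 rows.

They are:
11
1+10
2+9
3+8
4+7
5+6

6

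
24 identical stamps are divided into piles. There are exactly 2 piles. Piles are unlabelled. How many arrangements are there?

12

The partitions of 24 that satisfy the conditions:
23+1
22+2
21+3
20+4
19+5
18+6
17+7
16+8
15+9
14+10
13+11
12+12
Counting gives 12.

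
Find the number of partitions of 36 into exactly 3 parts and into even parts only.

27

A partial list (first 12 by largest part):
32 + 2 + 2
30 + 4 + 2
28 + 6 + 2
28 + 4 + 4
26 + 8 + 2
26 + 6 + 4
24 + 10 + 2
24 + 8 + 4
24 + 6 + 6
22 + 12 + 2
22 + 10 + 4
22 + 8 + 6
…and 15 more, for 27 total.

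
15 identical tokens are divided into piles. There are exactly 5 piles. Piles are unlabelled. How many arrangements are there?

There are too many to list fully; the first 12 (by largest part) are:
1+1+1+1+11
1+1+1+2+10
1+1+1+3+9
1+1+2+2+9
1+1+1+4+8
1+1+2+3+8
1+2+2+2+8
1+1+1+5+7
1+1+2+4+7
1+1+3+3+7
1+2+2+3+7
2+2+2+2+7
…and 18 more, for 30 total.

30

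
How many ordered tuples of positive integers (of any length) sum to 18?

131072

There are 17 gaps and each independently is a cut or not, giving 2^17 = 131072.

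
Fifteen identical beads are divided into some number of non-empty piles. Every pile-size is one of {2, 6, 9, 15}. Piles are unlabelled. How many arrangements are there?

Enumerating:
15
6 + 9
2 + 2 + 2 + 9

3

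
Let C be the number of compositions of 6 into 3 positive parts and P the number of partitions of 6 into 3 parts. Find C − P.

7

Ordered (compositions into 3 parts): C(5,2) = 10.
Partitions of 6 into exactly 3 parts: 3.
Difference: 10 − 3 = 7.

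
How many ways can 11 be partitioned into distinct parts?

12

Listing the qualifying partitions of 11:
11
10, 1
9, 2
8, 3
8, 2, 1
7, 4
7, 3, 1
6, 5
6, 4, 1
6, 3, 2
5, 4, 2
5, 3, 2, 1
That's 12 in total.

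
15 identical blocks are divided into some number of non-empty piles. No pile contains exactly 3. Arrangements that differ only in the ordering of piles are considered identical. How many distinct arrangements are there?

Direct enumeration gives 99 partitions.

99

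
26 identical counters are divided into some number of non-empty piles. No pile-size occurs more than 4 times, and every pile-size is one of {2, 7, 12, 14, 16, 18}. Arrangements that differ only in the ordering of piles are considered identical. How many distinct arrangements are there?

4

Listing the qualifying partitions of 26:
18+2+2+2+2
14+12
12+12+2
12+7+7
Counting gives 4.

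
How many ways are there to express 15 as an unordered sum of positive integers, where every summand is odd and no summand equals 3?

They are:
15
1+1+13
1+1+1+1+11
1+5+9
1+1+1+1+1+1+9
1+7+7
1+1+1+5+7
1+1+1+1+1+1+1+1+7
5+5+5
1+1+1+1+1+5+5
1+1+1+1+1+1+1+1+1+1+5
1+1+1+1+1+1+1+1+1+1+1+1+1+1+1

12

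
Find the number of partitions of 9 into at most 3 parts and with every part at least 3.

4

Enumerating:
9
6,3
5,4
3,3,3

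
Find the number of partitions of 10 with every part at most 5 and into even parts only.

3

They are:
4+4+2
4+2+2+2
2+2+2+2+2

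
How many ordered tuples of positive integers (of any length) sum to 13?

The number of compositions of n is 2^(n−1); here 2^12 = 4096.

4096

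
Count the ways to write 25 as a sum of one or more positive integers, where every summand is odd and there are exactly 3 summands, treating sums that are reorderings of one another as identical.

They are:
23, 1, 1
21, 3, 1
19, 5, 1
19, 3, 3
17, 7, 1
17, 5, 3
15, 9, 1
15, 7, 3
15, 5, 5
13, 11, 1
13, 9, 3
13, 7, 5
11, 11, 3
11, 9, 5
11, 7, 7
9, 9, 7
Counting gives 16.

16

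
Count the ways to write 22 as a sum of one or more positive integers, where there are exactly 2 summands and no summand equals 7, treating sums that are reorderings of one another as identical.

They are:
21,1
20,2
19,3
18,4
17,5
16,6
14,8
13,9
12,10
11,11

10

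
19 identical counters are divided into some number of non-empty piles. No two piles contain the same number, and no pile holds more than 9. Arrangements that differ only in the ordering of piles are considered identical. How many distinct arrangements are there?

Enumerating:
2 + 8 + 9
3 + 7 + 9
1 + 2 + 7 + 9
4 + 6 + 9
1 + 3 + 6 + 9
1 + 4 + 5 + 9
2 + 3 + 5 + 9
1 + 2 + 3 + 4 + 9
4 + 7 + 8
1 + 3 + 7 + 8
5 + 6 + 8
1 + 4 + 6 + 8
2 + 3 + 6 + 8
2 + 4 + 5 + 8
1 + 2 + 3 + 5 + 8
1 + 5 + 6 + 7
2 + 4 + 6 + 7
1 + 2 + 3 + 6 + 7
3 + 4 + 5 + 7
1 + 2 + 4 + 5 + 7
1 + 3 + 4 + 5 + 6
Counting gives 21.

21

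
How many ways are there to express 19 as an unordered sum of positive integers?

490

There are 490 such partitions.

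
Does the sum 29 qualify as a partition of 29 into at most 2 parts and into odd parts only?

The parts sum to 29, and the condition 'there are at most 2 summands' holds; the condition 'every summand is odd' holds.

Yes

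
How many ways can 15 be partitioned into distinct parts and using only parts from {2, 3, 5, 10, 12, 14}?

3

Listing the qualifying partitions of 15:
12+3
10+5
10+3+2
Counting gives 3.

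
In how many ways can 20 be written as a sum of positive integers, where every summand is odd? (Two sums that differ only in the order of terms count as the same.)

A partial list (first 12 by largest part):
19,1
17,3
17,1,1,1
15,5
15,3,1,1
15,1,1,1,1,1
13,7
13,5,1,1
13,3,3,1
13,3,1,1,1,1
13,1,1,1,1,1,1,1
11,9
…and 52 more, for 64 total.

64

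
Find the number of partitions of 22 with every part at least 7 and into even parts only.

Listing the qualifying partitions of 22:
22
14, 8
12, 10

3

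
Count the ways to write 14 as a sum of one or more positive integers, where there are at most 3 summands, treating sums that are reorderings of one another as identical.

Listing the qualifying partitions of 14:
14
1 + 13
2 + 12
1 + 1 + 12
3 + 11
1 + 2 + 11
4 + 10
1 + 3 + 10
2 + 2 + 10
5 + 9
1 + 4 + 9
2 + 3 + 9
6 + 8
1 + 5 + 8
2 + 4 + 8
3 + 3 + 8
7 + 7
1 + 6 + 7
2 + 5 + 7
3 + 4 + 7
2 + 6 + 6
3 + 5 + 6
4 + 4 + 6
4 + 5 + 5
That's 24 in total.

24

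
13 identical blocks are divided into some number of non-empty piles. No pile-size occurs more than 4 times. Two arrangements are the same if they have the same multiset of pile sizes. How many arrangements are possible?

76

Direct enumeration gives 76 partitions.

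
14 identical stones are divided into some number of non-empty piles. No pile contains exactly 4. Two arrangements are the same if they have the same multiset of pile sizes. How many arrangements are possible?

A full systematic count gives 93.

93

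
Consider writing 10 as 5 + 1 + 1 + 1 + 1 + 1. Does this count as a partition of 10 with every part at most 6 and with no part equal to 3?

The parts sum to 10, and the condition 'no summand exceeds 6' holds; the condition 'no summand equals 3' holds.

Yes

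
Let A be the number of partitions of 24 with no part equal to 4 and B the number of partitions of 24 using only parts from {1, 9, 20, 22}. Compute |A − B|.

Partitions of 24 with no part equal to 4: 948.
Partitions of 24 using only parts from {1, 9, 20, 22}: 5.
|948 − 5| = 943.

943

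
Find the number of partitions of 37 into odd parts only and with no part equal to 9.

538

Direct enumeration gives 538 partitions.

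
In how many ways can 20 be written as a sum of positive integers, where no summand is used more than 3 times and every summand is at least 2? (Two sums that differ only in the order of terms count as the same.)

Systematic enumeration (by largest part, then next-largest, …) yields 107.

107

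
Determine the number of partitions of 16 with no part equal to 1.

55

There are too many to list fully; the first 12 (by largest part) are:
16
14, 2
13, 3
12, 4
12, 2, 2
11, 5
11, 3, 2
10, 6
10, 4, 2
10, 3, 3
10, 2, 2, 2
9, 7
…and 43 more, for 55 total.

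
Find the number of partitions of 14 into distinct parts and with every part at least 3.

The partitions of 14 that satisfy the conditions:
14
11+3
10+4
9+5
8+6
7+4+3
6+5+3

7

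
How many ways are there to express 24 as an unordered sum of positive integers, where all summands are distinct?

122

Counting exhaustively, 122 partitions satisfy the conditions.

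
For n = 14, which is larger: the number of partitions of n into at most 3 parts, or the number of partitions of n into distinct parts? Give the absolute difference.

2

Partitions of 14 into at most 3 parts: 24.
Partitions of 14 into distinct parts: 22.
|24 − 22| = 2.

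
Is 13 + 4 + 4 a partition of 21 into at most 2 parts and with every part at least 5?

No

The parts sum to 21, and the condition 'there are at most 2 summands' is violated.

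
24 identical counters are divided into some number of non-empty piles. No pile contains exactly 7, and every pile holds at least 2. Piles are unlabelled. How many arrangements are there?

254

There are 254 such partitions.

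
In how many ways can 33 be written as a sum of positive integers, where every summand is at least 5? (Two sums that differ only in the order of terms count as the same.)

110

Enumerating by decreasing first part gives 110 partitions in all.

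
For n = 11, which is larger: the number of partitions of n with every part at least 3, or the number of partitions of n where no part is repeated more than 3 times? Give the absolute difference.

Partitions of 11 with every part at least 3: 6.
Partitions of 11 where no part is repeated more than 3 times: 38.
|6 − 38| = 32.

32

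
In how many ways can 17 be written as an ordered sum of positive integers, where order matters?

The number of compositions of n is 2^(n−1); here 2^16 = 65536.

65536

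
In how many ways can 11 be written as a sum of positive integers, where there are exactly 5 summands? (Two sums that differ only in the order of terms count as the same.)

They are:
7+1+1+1+1
6+2+1+1+1
5+3+1+1+1
5+2+2+1+1
4+4+1+1+1
4+3+2+1+1
4+2+2+2+1
3+3+3+1+1
3+3+2+2+1
3+2+2+2+2

10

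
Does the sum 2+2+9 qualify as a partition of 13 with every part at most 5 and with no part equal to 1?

The parts sum to 13, and the condition 'no summand exceeds 5' is violated.

No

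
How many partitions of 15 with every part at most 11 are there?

Counting exhaustively, 169 partitions satisfy the conditions.

169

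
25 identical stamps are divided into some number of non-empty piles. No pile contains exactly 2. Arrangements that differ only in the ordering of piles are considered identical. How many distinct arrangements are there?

703

Systematic enumeration (by largest part, then next-largest, …) yields 703.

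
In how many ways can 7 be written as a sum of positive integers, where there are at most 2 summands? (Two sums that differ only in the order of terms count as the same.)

4

They are:
7
6, 1
5, 2
4, 3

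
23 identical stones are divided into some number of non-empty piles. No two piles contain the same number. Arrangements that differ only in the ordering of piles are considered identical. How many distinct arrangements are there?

104

Direct enumeration gives 104 partitions.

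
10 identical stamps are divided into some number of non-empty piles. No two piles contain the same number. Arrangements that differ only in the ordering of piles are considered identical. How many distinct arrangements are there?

10

Enumerating:
10
9,1
8,2
7,3
7,2,1
6,4
6,3,1
5,4,1
5,3,2
4,3,2,1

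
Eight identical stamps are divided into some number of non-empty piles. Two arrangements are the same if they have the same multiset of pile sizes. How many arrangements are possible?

Enumerating:
8
7 + 1
6 + 2
6 + 1 + 1
5 + 3
5 + 2 + 1
5 + 1 + 1 + 1
4 + 4
4 + 3 + 1
4 + 2 + 2
4 + 2 + 1 + 1
4 + 1 + 1 + 1 + 1
3 + 3 + 2
3 + 3 + 1 + 1
3 + 2 + 2 + 1
3 + 2 + 1 + 1 + 1
3 + 1 + 1 + 1 + 1 + 1
2 + 2 + 2 + 2
2 + 2 + 2 + 1 + 1
2 + 2 + 1 + 1 + 1 + 1
2 + 1 + 1 + 1 + 1 + 1 + 1
1 + 1 + 1 + 1 + 1 + 1 + 1 + 1
Counting gives 22.

22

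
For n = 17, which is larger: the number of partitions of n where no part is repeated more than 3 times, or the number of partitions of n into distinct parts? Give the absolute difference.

128

Partitions of 17 where no part is repeated more than 3 times: 166.
Partitions of 17 into distinct parts: 38.
|166 − 38| = 128.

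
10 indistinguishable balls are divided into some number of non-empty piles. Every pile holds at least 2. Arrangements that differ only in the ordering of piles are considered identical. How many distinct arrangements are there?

12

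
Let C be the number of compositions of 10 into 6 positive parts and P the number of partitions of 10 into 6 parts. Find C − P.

121

Ordered (compositions into 6 parts): C(9,5) = 126.
Unordered (partitions into 6 parts): 5.
Difference: 126 − 5 = 121.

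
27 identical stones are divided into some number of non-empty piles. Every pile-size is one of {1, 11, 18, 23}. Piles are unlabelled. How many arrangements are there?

5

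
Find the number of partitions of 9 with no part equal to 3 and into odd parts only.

4

Listing the qualifying partitions of 9:
9
1+1+7
1+1+1+1+5
1+1+1+1+1+1+1+1+1
Counting gives 4.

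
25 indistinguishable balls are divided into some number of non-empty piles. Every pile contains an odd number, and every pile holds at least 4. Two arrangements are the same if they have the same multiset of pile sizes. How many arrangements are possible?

Enumerating:
25
15, 5, 5
13, 7, 5
11, 9, 5
11, 7, 7
9, 9, 7
5, 5, 5, 5, 5

7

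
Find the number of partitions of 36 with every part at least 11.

12

The partitions of 36 that satisfy the conditions:
36
25 + 11
24 + 12
23 + 13
22 + 14
21 + 15
20 + 16
19 + 17
18 + 18
14 + 11 + 11
13 + 12 + 11
12 + 12 + 12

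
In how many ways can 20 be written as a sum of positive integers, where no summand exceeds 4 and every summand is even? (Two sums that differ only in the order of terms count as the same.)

Enumerating:
4+4+4+4+4
4+4+4+4+2+2
4+4+4+2+2+2+2
4+4+2+2+2+2+2+2
4+2+2+2+2+2+2+2+2
2+2+2+2+2+2+2+2+2+2
Counting gives 6.

6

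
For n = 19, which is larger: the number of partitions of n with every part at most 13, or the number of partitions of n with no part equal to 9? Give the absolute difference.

23

Partitions of 19 with every part at most 13: 471.
Partitions of 19 with no part equal to 9: 448.
|471 − 448| = 23.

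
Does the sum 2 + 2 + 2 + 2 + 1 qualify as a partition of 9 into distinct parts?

The parts sum to 9, and the condition 'all summands are distinct' is violated.

No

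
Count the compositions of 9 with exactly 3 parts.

By stars and bars with positive parts, the count is C(8,2) = 28.

28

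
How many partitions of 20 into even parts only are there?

42

A partial list (first 12 by largest part):
20
18+2
16+4
16+2+2
14+6
14+4+2
14+2+2+2
12+8
12+6+2
12+4+4
12+4+2+2
12+2+2+2+2
…and 30 more, for 42 total.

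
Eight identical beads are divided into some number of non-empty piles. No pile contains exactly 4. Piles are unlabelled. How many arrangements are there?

Listing the qualifying partitions of 8:
8
7,1
6,2
6,1,1
5,3
5,2,1
5,1,1,1
3,3,2
3,3,1,1
3,2,2,1
3,2,1,1,1
3,1,1,1,1,1
2,2,2,2
2,2,2,1,1
2,2,1,1,1,1
2,1,1,1,1,1,1
1,1,1,1,1,1,1,1
Counting gives 17.

17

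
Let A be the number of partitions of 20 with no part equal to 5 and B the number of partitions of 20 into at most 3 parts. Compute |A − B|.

407

Partitions of 20 with no part equal to 5: 451.
Partitions of 20 into at most 3 parts: 44.
|451 − 44| = 407.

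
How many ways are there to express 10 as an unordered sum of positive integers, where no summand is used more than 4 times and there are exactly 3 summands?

8

Enumerating:
8 + 1 + 1
7 + 2 + 1
6 + 3 + 1
6 + 2 + 2
5 + 4 + 1
5 + 3 + 2
4 + 4 + 2
4 + 3 + 3
Counting gives 8.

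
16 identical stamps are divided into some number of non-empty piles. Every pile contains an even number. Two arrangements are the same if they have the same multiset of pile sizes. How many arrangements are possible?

They are:
16
2,14
4,12
2,2,12
6,10
2,4,10
2,2,2,10
8,8
2,6,8
4,4,8
2,2,4,8
2,2,2,2,8
4,6,6
2,2,6,6
2,4,4,6
2,2,2,4,6
2,2,2,2,2,6
4,4,4,4
2,2,4,4,4
2,2,2,2,4,4
2,2,2,2,2,2,4
2,2,2,2,2,2,2,2
That's 22 in total.

22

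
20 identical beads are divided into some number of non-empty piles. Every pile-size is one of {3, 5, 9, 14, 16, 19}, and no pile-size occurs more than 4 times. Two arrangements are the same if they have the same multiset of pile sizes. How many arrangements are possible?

Enumerating:
14+3+3
9+5+3+3
5+5+5+5

3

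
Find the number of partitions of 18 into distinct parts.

There are too many to list fully; the first 12 (by largest part) are:
18
17,1
16,2
15,3
15,2,1
14,4
14,3,1
13,5
13,4,1
13,3,2
12,6
12,5,1
…and 34 more, for 46 total.

46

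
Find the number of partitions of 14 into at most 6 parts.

Systematic enumeration (by largest part, then next-largest, …) yields 90.

90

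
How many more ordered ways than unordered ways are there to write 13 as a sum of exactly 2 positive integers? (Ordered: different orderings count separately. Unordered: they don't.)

6

Compositions: C(12,1) = 12.
Unordered (partitions into 2 parts): 6.
Difference: 12 − 6 = 6.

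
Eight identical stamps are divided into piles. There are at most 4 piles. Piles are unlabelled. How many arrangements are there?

15

They are:
8
7,1
6,2
6,1,1
5,3
5,2,1
5,1,1,1
4,4
4,3,1
4,2,2
4,2,1,1
3,3,2
3,3,1,1
3,2,2,1
2,2,2,2
Counting gives 15.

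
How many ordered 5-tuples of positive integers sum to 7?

Equivalently, choose which 4 of the 6 gaps become plus signs: C(6,4) = 15.

15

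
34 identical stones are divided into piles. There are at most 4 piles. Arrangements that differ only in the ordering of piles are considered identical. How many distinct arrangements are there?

There are 411 such partitions.

411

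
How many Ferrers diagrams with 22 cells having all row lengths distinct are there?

89

Counting exhaustively, 89 partitions satisfy the conditions.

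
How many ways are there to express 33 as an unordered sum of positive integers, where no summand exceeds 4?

378

Counting exhaustively, 378 partitions satisfy the conditions.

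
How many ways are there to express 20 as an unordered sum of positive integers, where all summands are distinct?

A partial list (first 12 by largest part):
20
19 + 1
18 + 2
17 + 3
17 + 2 + 1
16 + 4
16 + 3 + 1
15 + 5
15 + 4 + 1
15 + 3 + 2
14 + 6
14 + 5 + 1
…and 52 more, for 64 total.

64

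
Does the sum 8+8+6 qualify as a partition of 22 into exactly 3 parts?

The parts sum to 22, and the condition 'there are exactly 3 summands' holds.

Yes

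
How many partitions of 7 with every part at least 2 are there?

The partitions of 7 that satisfy the conditions:
7
5+2
4+3
3+2+2

4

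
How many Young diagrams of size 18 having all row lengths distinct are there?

There are too many to list fully; the first 12 (by largest part) are:
18
17+1
16+2
15+3
15+2+1
14+4
14+3+1
13+5
13+4+1
13+3+2
12+6
12+5+1
…and 34 more, for 46 total.

46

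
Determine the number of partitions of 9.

30

A partial list (first 12 by largest part):
9
8, 1
7, 2
7, 1, 1
6, 3
6, 2, 1
6, 1, 1, 1
5, 4
5, 3, 1
5, 2, 2
5, 2, 1, 1
5, 1, 1, 1, 1
…and 18 more, for 30 total.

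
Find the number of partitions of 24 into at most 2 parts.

Listing the qualifying partitions of 24:
24
23, 1
22, 2
21, 3
20, 4
19, 5
18, 6
17, 7
16, 8
15, 9
14, 10
13, 11
12, 12

13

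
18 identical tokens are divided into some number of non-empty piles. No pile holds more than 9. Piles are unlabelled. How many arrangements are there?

A full systematic count gives 318.

318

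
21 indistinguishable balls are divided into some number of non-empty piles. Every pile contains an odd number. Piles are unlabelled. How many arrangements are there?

Counting exhaustively, 76 partitions satisfy the conditions.

76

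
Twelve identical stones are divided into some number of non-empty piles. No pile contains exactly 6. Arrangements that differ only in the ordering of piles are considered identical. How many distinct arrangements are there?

66

A partial list (first 12 by largest part):
12
11,1
10,2
10,1,1
9,3
9,2,1
9,1,1,1
8,4
8,3,1
8,2,2
8,2,1,1
8,1,1,1,1
…and 54 more, for 66 total.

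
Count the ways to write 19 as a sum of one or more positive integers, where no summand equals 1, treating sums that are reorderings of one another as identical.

There are 105 such partitions.

105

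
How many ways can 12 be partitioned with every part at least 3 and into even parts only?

Enumerating:
12
8, 4
6, 6
4, 4, 4
That's 4 in total.

4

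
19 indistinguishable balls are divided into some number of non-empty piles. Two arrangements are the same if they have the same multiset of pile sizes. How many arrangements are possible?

490

Counting exhaustively, 490 partitions satisfy the conditions.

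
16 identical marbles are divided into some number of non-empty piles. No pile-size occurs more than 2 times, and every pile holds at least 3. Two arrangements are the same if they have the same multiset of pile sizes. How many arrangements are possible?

Listing the qualifying partitions of 16:
16
13+3
12+4
11+5
10+6
10+3+3
9+7
9+4+3
8+8
8+5+3
8+4+4
7+6+3
7+5+4
6+6+4
6+5+5
6+4+3+3
5+5+3+3
5+4+4+3
That's 18 in total.

18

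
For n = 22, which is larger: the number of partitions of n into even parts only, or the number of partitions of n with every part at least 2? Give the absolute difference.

154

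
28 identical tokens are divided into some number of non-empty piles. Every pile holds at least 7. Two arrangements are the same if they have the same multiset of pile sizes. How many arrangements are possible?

The partitions of 28 that satisfy the conditions:
28
7 + 21
8 + 20
9 + 19
10 + 18
11 + 17
12 + 16
13 + 15
14 + 14
7 + 7 + 14
7 + 8 + 13
7 + 9 + 12
8 + 8 + 12
7 + 10 + 11
8 + 9 + 11
8 + 10 + 10
9 + 9 + 10
7 + 7 + 7 + 7
Counting gives 18.

18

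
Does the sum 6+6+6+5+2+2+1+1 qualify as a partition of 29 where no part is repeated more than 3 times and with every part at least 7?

No

The parts sum to 29, and the condition 'every summand is at least 7' is violated.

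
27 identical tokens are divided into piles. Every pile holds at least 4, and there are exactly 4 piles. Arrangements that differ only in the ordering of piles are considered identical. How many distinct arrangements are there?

A partial list (first 12 by largest part):
15, 4, 4, 4
14, 5, 4, 4
13, 6, 4, 4
13, 5, 5, 4
12, 7, 4, 4
12, 6, 5, 4
12, 5, 5, 5
11, 8, 4, 4
11, 7, 5, 4
11, 6, 6, 4
11, 6, 5, 5
10, 9, 4, 4
…and 15 more, for 27 total.

27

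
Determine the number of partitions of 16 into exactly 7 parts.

A partial list (first 12 by largest part):
1, 1, 1, 1, 1, 1, 10
1, 1, 1, 1, 1, 2, 9
1, 1, 1, 1, 1, 3, 8
1, 1, 1, 1, 2, 2, 8
1, 1, 1, 1, 1, 4, 7
1, 1, 1, 1, 2, 3, 7
1, 1, 1, 2, 2, 2, 7
1, 1, 1, 1, 1, 5, 6
1, 1, 1, 1, 2, 4, 6
1, 1, 1, 1, 3, 3, 6
1, 1, 1, 2, 2, 3, 6
1, 1, 2, 2, 2, 2, 6
…and 16 more, for 28 total.

28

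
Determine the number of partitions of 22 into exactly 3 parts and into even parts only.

Enumerating:
2, 2, 18
2, 4, 16
2, 6, 14
4, 4, 14
2, 8, 12
4, 6, 12
2, 10, 10
4, 8, 10
6, 6, 10
6, 8, 8
That's 10 in total.

10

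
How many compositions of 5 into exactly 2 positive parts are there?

4

Place 1 bars in the 4 internal gaps of a row of 5 dots: C(4,1) = 4.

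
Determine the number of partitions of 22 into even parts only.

56

A partial list (first 12 by largest part):
22
20+2
18+4
18+2+2
16+6
16+4+2
16+2+2+2
14+8
14+6+2
14+4+4
14+4+2+2
14+2+2+2+2
…and 44 more, for 56 total.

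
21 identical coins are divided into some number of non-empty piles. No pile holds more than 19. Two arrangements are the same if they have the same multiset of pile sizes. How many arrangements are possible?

There are 790 such partitions.

790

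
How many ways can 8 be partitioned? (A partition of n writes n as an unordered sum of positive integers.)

Listing the qualifying partitions of 8:
8
7, 1
6, 2
6, 1, 1
5, 3
5, 2, 1
5, 1, 1, 1
4, 4
4, 3, 1
4, 2, 2
4, 2, 1, 1
4, 1, 1, 1, 1
3, 3, 2
3, 3, 1, 1
3, 2, 2, 1
3, 2, 1, 1, 1
3, 1, 1, 1, 1, 1
2, 2, 2, 2
2, 2, 2, 1, 1
2, 2, 1, 1, 1, 1
2, 1, 1, 1, 1, 1, 1
1, 1, 1, 1, 1, 1, 1, 1
Counting gives 22.

22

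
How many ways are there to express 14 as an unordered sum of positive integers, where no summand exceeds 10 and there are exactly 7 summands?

The partitions of 14 that satisfy the conditions:
8,1,1,1,1,1,1
7,2,1,1,1,1,1
6,3,1,1,1,1,1
6,2,2,1,1,1,1
5,4,1,1,1,1,1
5,3,2,1,1,1,1
5,2,2,2,1,1,1
4,4,2,1,1,1,1
4,3,3,1,1,1,1
4,3,2,2,1,1,1
4,2,2,2,2,1,1
3,3,3,2,1,1,1
3,3,2,2,2,1,1
3,2,2,2,2,2,1
2,2,2,2,2,2,2

15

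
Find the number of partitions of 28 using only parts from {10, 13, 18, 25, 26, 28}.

The partitions of 28 that satisfy the conditions:
28
18,10
That's 2 in total.

2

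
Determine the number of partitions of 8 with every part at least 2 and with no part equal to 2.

The partitions of 8 that satisfy the conditions:
8
5+3
4+4

3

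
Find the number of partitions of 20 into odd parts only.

There are too many to list fully; the first 12 (by largest part) are:
19 + 1
17 + 3
17 + 1 + 1 + 1
15 + 5
15 + 3 + 1 + 1
15 + 1 + 1 + 1 + 1 + 1
13 + 7
13 + 5 + 1 + 1
13 + 3 + 3 + 1
13 + 3 + 1 + 1 + 1 + 1
13 + 1 + 1 + 1 + 1 + 1 + 1 + 1
11 + 9
…and 52 more, for 64 total.

64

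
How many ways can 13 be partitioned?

101

Direct enumeration gives 101 partitions.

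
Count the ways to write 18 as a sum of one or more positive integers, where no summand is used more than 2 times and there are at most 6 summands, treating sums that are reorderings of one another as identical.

Systematic enumeration (by largest part, then next-largest, …) yields 132.

132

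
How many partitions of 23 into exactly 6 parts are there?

163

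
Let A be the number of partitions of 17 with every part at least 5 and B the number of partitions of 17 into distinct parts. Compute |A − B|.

Partitions of 17 with every part at least 5: 7.
Partitions of 17 into distinct parts: 38.
|7 − 38| = 31.

31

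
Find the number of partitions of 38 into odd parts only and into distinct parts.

37

A partial list (first 12 by largest part):
37,1
35,3
33,5
31,7
29,9
29,5,3,1
27,11
27,7,3,1
25,13
25,9,3,1
25,7,5,1
23,15
…and 25 more, for 37 total.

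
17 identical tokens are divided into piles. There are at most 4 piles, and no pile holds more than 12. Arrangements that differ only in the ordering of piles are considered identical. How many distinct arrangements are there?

61

A partial list (first 12 by largest part):
12 + 5
12 + 4 + 1
12 + 3 + 2
12 + 3 + 1 + 1
12 + 2 + 2 + 1
11 + 6
11 + 5 + 1
11 + 4 + 2
11 + 4 + 1 + 1
11 + 3 + 3
11 + 3 + 2 + 1
11 + 2 + 2 + 2
…and 49 more, for 61 total.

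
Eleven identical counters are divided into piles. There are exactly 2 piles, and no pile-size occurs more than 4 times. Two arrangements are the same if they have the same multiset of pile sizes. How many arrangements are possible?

5

The partitions of 11 that satisfy the conditions:
10 + 1
9 + 2
8 + 3
7 + 4
6 + 5
That's 5 in total.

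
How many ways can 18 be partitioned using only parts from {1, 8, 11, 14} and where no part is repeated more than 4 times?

2

The partitions of 18 that satisfy the conditions:
14,1,1,1,1
8,8,1,1
Counting gives 2.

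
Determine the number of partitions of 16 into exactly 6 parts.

35

There are too many to list fully; the first 12 (by largest part) are:
1+1+1+1+1+11
1+1+1+1+2+10
1+1+1+1+3+9
1+1+1+2+2+9
1+1+1+1+4+8
1+1+1+2+3+8
1+1+2+2+2+8
1+1+1+1+5+7
1+1+1+2+4+7
1+1+1+3+3+7
1+1+2+2+3+7
1+2+2+2+2+7
…and 23 more, for 35 total.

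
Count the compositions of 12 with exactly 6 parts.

462

By stars and bars with positive parts, the count is C(11,5) = 462.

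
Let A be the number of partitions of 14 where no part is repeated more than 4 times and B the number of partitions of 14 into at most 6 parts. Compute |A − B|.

10

Partitions of 14 where no part is repeated more than 4 times: 100.
Partitions of 14 into at most 6 parts: 90.
|100 − 90| = 10.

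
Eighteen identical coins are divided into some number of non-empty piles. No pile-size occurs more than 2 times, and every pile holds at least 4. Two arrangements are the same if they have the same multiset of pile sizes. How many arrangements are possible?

Enumerating:
18
14 + 4
13 + 5
12 + 6
11 + 7
10 + 8
10 + 4 + 4
9 + 9
9 + 5 + 4
8 + 6 + 4
8 + 5 + 5
7 + 7 + 4
7 + 6 + 5
5 + 5 + 4 + 4
Counting gives 14.

14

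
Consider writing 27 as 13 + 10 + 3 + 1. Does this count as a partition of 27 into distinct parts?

The parts sum to 27, and the condition 'all summands are distinct' holds.

Yes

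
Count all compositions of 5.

The number of compositions of n is 2^(n−1); here 2^4 = 16.

16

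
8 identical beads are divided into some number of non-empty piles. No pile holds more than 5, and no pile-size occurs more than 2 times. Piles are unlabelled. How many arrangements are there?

Enumerating:
5, 3
5, 2, 1
4, 4
4, 3, 1
4, 2, 2
4, 2, 1, 1
3, 3, 2
3, 3, 1, 1
3, 2, 2, 1
That's 9 in total.

9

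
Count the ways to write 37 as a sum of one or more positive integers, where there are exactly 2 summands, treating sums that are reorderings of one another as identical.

The partitions of 37 that satisfy the conditions:
36 + 1
35 + 2
34 + 3
33 + 4
32 + 5
31 + 6
30 + 7
29 + 8
28 + 9
27 + 10
26 + 11
25 + 12
24 + 13
23 + 14
22 + 15
21 + 16
20 + 17
19 + 18
Counting gives 18.

18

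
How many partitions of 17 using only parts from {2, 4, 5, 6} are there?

8

The partitions of 17 that satisfy the conditions:
6 + 6 + 5
6 + 5 + 4 + 2
6 + 5 + 2 + 2 + 2
5 + 5 + 5 + 2
5 + 4 + 4 + 4
5 + 4 + 4 + 2 + 2
5 + 4 + 2 + 2 + 2 + 2
5 + 2 + 2 + 2 + 2 + 2 + 2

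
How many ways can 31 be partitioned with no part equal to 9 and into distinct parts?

267

Counting exhaustively, 267 partitions satisfy the conditions.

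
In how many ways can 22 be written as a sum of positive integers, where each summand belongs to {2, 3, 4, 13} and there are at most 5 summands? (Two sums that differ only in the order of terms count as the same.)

3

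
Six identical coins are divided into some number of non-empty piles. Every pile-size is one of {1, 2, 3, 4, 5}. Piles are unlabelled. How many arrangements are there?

Listing the qualifying partitions of 6:
5, 1
4, 2
4, 1, 1
3, 3
3, 2, 1
3, 1, 1, 1
2, 2, 2
2, 2, 1, 1
2, 1, 1, 1, 1
1, 1, 1, 1, 1, 1

10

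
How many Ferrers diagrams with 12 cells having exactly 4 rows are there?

Enumerating:
9,1,1,1
8,2,1,1
7,3,1,1
7,2,2,1
6,4,1,1
6,3,2,1
6,2,2,2
5,5,1,1
5,4,2,1
5,3,3,1
5,3,2,2
4,4,3,1
4,4,2,2
4,3,3,2
3,3,3,3

15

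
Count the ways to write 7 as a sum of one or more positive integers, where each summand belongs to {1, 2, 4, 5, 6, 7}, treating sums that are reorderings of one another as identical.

They are:
7
6,1
5,2
5,1,1
4,2,1
4,1,1,1
2,2,2,1
2,2,1,1,1
2,1,1,1,1,1
1,1,1,1,1,1,1
Counting gives 10.

10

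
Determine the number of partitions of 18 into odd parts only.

There are too many to list fully; the first 12 (by largest part) are:
17+1
15+3
15+1+1+1
13+5
13+3+1+1
13+1+1+1+1+1
11+7
11+5+1+1
11+3+3+1
11+3+1+1+1+1
11+1+1+1+1+1+1+1
9+9
…and 34 more, for 46 total.

46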